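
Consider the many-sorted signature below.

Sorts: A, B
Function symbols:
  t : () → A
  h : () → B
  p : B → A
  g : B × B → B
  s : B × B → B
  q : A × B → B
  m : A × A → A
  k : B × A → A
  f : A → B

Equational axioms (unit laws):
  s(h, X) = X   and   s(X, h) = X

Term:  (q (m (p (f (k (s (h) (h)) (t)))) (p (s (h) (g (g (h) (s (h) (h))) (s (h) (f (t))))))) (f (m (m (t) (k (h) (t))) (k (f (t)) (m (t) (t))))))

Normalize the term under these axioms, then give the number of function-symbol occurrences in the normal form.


size = 27

1. (q (m (p (f (k (s (h) (h)) (t)))) (p (s (h) (g (g (h) (s (h) (h))) (s (h) (f (t))))))) (f (m (m (t) (k (h) (t))) (k (f (t)) (m (t) (t))))))  →  (q (m (p (f (k (h) (t)))) (p (s (h) (g (g (h) (s (h) (h))) (s (h) (f (t))))))) (f (m (m (t) (k (h) (t))) (k (f (t)) (m (t) (t))))))
2. (q (m (p (f (k (h) (t)))) (p (s (h) (g (g (h) (s (h) (h))) (s (h) (f (t))))))) (f (m (m (t) (k (h) (t))) (k (f (t)) (m (t) (t))))))  →  (q (m (p (f (k (h) (t)))) (p (g (g (h) (s (h) (h))) (s (h) (f (t)))))) (f (m (m (t) (k (h) (t))) (k (f (t)) (m (t) (t))))))
3. (q (m (p (f (k (h) (t)))) (p (g (g (h) (s (h) (h))) (s (h) (f (t)))))) (f (m (m (t) (k (h) (t))) (k (f (t)) (m (t) (t))))))  →  (q (m (p (f (k (h) (t)))) (p (g (g (h) (h)) (s (h) (f (t)))))) (f (m (m (t) (k (h) (t))) (k (f (t)) (m (t) (t))))))
4. (q (m (p (f (k (h) (t)))) (p (g (g (h) (h)) (s (h) (f (t)))))) (f (m (m (t) (k (h) (t))) (k (f (t)) (m (t) (t))))))  →  (q (m (p (f (k (h) (t)))) (p (g (g (h) (h)) (f (t))))) (f (m (m (t) (k (h) (t))) (k (f (t)) (m (t) (t))))))
normal form: (q (m (p (f (k (h) (t)))) (p (g (g (h) (h)) (f (t))))) (f (m (m (t) (k (h) (t))) (k (f (t)) (m (t) (t))))))


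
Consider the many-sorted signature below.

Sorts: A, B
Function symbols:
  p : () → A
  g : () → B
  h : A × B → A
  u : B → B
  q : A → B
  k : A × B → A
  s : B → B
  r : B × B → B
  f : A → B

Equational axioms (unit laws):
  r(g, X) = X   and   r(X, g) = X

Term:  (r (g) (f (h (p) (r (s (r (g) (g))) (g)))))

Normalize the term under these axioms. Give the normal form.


normal form = (f (h (p) (s (g))))

1. (r (g) (f (h (p) (r (s (r (g) (g))) (g)))))  →  (f (h (p) (r (s (r (g) (g))) (g))))
2. (f (h (p) (r (s (r (g) (g))) (g))))  →  (f (h (p) (s (r (g) (g)))))
3. (f (h (p) (s (r (g) (g)))))  →  (f (h (p) (s (g))))


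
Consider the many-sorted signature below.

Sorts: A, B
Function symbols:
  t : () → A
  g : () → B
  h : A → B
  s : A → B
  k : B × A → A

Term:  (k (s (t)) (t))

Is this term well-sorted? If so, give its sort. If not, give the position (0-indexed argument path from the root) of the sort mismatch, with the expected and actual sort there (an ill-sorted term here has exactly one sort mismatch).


well-sorted; sort = A

    (t) : A
  (s (t)) : B
  (t) : A
(k (s (t)) (t)) : A


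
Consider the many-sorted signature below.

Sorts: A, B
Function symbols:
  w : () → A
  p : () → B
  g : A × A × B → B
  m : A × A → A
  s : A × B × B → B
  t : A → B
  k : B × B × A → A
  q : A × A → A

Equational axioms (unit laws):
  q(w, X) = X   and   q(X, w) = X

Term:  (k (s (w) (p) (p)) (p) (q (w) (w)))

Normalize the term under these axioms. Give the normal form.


1. (k (s (w) (p) (p)) (p) (q (w) (w)))  →  (k (s (w) (p) (p)) (p) (w))

normal form = (k (s (w) (p) (p)) (p) (w))


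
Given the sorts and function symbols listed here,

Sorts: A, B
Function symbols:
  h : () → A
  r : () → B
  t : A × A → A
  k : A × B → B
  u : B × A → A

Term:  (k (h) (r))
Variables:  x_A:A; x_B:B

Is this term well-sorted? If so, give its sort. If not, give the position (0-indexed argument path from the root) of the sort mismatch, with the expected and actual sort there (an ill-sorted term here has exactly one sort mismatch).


well-sorted; sort = B

  (h) : A
  (r) : B
(k (h) (r)) : B


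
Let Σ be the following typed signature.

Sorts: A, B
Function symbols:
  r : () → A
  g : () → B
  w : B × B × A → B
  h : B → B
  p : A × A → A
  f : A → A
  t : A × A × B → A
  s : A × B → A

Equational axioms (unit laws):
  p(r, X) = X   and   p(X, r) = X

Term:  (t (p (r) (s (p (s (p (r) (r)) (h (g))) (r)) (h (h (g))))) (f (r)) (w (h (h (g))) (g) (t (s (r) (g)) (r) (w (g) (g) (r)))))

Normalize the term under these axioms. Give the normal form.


normal form = (t (s (s (r) (h (g))) (h (h (g)))) (f (r)) (w (h (h (g))) (g) (t (s (r) (g)) (r) (w (g) (g) (r)))))

1. (t (p (r) (s (p (s (p (r) (r)) (h (g))) (r)) (h (h (g))))) (f (r)) (w (h (h (g))) (g) (t (s (r) (g)) (r) (w (g) (g) (r)))))  →  (t (s (p (s (p (r) (r)) (h (g))) (r)) (h (h (g)))) (f (r)) (w (h (h (g))) (g) (t (s (r) (g)) (r) (w (g) (g) (r)))))
2. (t (s (p (s (p (r) (r)) (h (g))) (r)) (h (h (g)))) (f (r)) (w (h (h (g))) (g) (t (s (r) (g)) (r) (w (g) (g) (r)))))  →  (t (s (s (p (r) (r)) (h (g))) (h (h (g)))) (f (r)) (w (h (h (g))) (g) (t (s (r) (g)) (r) (w (g) (g) (r)))))
3. (t (s (s (p (r) (r)) (h (g))) (h (h (g)))) (f (r)) (w (h (h (g))) (g) (t (s (r) (g)) (r) (w (g) (g) (r)))))  →  (t (s (s (r) (h (g))) (h (h (g)))) (f (r)) (w (h (h (g))) (g) (t (s (r) (g)) (r) (w (g) (g) (r)))))


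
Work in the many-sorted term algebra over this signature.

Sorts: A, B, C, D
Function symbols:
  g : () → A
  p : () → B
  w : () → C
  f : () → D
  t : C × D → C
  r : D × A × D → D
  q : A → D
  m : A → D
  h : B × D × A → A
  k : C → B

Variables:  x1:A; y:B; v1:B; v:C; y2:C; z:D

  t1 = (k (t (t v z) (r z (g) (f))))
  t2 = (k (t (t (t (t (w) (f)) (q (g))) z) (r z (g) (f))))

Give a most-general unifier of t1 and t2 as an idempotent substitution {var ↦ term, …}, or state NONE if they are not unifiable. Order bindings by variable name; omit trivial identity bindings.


{v ↦ (t (t (w) (f)) (q (g)))}


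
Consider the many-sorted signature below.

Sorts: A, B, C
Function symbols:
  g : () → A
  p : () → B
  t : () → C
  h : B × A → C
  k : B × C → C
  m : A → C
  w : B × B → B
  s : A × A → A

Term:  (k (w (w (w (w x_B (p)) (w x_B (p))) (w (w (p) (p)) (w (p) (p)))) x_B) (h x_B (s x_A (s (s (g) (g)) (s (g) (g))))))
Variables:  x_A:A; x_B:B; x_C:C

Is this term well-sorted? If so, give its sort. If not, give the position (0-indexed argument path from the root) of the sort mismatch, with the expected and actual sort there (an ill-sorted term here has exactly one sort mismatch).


          x_B : B
          (p) : B
        (w x_B (p)) : B
          x_B : B
          (p) : B
        (w x_B (p)) : B
      (w (w x_B (p)) (w x_B (p))) : B
          (p) : B
          (p) : B
        (w (p) (p)) : B
          (p) : B
          (p) : B
        (w (p) (p)) : B
      (w (w (p) (p)) (w (p) (p))) : B
    (w (w (w x_B (p)) (w x_B (p))) (w (w (p) (p)) (w (p) (p)))) : B
    x_B : B
  (w (w (w (w x_B (p)) (w x_B (p))) (w (w (p) (p)) (w (p) (p)))) x_B) : B
    x_B : B
      x_A : A
          (g) : A
          (g) : A
        (s (g) (g)) : A
          (g) : A
          (g) : A
        (s (g) (g)) : A
      (s (s (g) (g)) (s (g) (g))) : A
    (s x_A (s (s (g) (g)) (s (g) (g)))) : A
  (h x_B (s x_A (s (s (g) (g)) (s (g) (g))))) : C
(k (w (w (w (w x_B (p)) (w x_B (p))) (w (w (p) (p)) (w (p) (p)))) x_B) (h x_B (s x_A (s (s (g) (g)) (s (g) (g)))))) : C

well-sorted; sort = C


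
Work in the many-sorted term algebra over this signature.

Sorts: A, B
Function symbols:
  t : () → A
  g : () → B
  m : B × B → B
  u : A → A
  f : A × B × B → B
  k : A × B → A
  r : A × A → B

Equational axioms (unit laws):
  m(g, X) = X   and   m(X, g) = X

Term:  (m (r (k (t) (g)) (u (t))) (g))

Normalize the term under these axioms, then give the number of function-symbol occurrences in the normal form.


size = 6

1. (m (r (k (t) (g)) (u (t))) (g))  →  (r (k (t) (g)) (u (t)))
normal form: (r (k (t) (g)) (u (t)))


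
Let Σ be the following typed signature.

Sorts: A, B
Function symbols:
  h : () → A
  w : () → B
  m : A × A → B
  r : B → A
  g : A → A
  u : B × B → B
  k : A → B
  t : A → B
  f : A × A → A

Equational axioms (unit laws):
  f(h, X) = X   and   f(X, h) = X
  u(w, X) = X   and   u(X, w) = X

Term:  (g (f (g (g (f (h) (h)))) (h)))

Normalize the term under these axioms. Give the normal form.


1. (g (f (g (g (f (h) (h)))) (h)))  →  (g (g (g (f (h) (h)))))
2. (g (g (g (f (h) (h)))))  →  (g (g (g (h))))

normal form = (g (g (g (h))))


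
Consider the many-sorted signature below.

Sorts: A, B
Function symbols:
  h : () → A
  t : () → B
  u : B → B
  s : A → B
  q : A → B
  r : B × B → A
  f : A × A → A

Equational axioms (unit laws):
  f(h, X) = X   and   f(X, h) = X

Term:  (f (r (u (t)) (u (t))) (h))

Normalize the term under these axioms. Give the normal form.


1. (f (r (u (t)) (u (t))) (h))  →  (r (u (t)) (u (t)))

normal form = (r (u (t)) (u (t)))


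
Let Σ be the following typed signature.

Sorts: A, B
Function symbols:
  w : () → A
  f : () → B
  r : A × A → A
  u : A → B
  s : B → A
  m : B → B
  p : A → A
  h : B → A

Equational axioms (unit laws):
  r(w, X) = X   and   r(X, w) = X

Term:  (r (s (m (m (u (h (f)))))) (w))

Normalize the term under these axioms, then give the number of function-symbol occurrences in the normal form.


size = 6

1. (r (s (m (m (u (h (f)))))) (w))  →  (s (m (m (u (h (f))))))
normal form: (s (m (m (u (h (f))))))


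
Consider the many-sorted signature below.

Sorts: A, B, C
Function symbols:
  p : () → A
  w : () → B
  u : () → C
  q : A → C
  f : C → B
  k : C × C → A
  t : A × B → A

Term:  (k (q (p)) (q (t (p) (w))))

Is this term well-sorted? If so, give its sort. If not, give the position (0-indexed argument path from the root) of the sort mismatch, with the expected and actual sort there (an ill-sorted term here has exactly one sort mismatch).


well-sorted; sort = A

    (p) : A
  (q (p)) : C
      (p) : A
      (w) : B
    (t (p) (w)) : A
  (q (t (p) (w))) : C
(k (q (p)) (q (t (p) (w)))) : A


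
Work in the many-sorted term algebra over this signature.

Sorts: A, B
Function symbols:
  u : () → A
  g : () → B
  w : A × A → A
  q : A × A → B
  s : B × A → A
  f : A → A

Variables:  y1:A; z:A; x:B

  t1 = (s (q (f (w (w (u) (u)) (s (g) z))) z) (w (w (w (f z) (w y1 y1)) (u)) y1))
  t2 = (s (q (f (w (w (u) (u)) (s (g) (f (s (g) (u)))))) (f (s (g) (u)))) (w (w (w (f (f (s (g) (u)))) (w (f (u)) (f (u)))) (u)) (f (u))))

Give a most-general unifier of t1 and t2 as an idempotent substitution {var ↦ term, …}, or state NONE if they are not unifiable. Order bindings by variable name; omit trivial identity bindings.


{y1 ↦ (f (u)), z ↦ (f (s (g) (u)))}


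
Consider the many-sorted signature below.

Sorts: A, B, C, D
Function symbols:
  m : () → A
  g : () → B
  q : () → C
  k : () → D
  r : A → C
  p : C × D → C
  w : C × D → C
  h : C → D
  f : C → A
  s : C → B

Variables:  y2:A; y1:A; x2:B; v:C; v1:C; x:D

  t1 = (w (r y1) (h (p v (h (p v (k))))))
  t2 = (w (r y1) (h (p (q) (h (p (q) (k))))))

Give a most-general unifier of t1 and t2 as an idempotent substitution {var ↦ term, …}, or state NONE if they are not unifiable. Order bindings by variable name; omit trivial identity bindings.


{v ↦ (q)}


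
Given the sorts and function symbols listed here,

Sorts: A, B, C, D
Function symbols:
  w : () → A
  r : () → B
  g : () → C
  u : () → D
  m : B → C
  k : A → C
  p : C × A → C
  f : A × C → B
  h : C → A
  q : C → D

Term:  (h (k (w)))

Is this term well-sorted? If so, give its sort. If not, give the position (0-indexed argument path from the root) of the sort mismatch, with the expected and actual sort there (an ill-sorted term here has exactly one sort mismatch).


well-sorted; sort = A

    (w) : A
  (k (w)) : C
(h (k (w))) : A


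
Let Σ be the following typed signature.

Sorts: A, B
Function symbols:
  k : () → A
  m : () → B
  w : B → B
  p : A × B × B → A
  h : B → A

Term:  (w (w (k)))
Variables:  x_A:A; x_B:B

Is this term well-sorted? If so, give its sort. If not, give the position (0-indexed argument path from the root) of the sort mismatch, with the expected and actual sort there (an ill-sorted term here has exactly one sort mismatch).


ill-sorted at position [0, 0]: expected B, got A

    (k) : A
  (w (k)) : ✗ arg 0 at [0, 0] has sort A, expected B


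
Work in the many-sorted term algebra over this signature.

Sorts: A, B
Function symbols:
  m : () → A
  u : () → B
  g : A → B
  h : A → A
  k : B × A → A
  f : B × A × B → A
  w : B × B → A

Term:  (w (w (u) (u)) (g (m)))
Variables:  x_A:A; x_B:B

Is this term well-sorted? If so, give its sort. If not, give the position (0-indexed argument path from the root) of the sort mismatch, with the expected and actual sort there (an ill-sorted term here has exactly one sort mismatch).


ill-sorted at position [0]: expected B, got A

    (u) : B
    (u) : B
  (w (u) (u)) : A
    (m) : A
  (g (m)) : B
(w (w (u) (u)) (g (m))) : ✗ arg 0 at [0] has sort A, expected B


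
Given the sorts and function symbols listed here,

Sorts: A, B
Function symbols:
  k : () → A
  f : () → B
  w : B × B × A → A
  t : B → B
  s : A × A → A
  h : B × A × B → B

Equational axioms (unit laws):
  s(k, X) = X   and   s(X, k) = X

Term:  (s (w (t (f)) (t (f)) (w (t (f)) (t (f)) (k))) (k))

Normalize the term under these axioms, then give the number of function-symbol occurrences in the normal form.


size = 11

1. (s (w (t (f)) (t (f)) (w (t (f)) (t (f)) (k))) (k))  →  (w (t (f)) (t (f)) (w (t (f)) (t (f)) (k)))
normal form: (w (t (f)) (t (f)) (w (t (f)) (t (f)) (k)))


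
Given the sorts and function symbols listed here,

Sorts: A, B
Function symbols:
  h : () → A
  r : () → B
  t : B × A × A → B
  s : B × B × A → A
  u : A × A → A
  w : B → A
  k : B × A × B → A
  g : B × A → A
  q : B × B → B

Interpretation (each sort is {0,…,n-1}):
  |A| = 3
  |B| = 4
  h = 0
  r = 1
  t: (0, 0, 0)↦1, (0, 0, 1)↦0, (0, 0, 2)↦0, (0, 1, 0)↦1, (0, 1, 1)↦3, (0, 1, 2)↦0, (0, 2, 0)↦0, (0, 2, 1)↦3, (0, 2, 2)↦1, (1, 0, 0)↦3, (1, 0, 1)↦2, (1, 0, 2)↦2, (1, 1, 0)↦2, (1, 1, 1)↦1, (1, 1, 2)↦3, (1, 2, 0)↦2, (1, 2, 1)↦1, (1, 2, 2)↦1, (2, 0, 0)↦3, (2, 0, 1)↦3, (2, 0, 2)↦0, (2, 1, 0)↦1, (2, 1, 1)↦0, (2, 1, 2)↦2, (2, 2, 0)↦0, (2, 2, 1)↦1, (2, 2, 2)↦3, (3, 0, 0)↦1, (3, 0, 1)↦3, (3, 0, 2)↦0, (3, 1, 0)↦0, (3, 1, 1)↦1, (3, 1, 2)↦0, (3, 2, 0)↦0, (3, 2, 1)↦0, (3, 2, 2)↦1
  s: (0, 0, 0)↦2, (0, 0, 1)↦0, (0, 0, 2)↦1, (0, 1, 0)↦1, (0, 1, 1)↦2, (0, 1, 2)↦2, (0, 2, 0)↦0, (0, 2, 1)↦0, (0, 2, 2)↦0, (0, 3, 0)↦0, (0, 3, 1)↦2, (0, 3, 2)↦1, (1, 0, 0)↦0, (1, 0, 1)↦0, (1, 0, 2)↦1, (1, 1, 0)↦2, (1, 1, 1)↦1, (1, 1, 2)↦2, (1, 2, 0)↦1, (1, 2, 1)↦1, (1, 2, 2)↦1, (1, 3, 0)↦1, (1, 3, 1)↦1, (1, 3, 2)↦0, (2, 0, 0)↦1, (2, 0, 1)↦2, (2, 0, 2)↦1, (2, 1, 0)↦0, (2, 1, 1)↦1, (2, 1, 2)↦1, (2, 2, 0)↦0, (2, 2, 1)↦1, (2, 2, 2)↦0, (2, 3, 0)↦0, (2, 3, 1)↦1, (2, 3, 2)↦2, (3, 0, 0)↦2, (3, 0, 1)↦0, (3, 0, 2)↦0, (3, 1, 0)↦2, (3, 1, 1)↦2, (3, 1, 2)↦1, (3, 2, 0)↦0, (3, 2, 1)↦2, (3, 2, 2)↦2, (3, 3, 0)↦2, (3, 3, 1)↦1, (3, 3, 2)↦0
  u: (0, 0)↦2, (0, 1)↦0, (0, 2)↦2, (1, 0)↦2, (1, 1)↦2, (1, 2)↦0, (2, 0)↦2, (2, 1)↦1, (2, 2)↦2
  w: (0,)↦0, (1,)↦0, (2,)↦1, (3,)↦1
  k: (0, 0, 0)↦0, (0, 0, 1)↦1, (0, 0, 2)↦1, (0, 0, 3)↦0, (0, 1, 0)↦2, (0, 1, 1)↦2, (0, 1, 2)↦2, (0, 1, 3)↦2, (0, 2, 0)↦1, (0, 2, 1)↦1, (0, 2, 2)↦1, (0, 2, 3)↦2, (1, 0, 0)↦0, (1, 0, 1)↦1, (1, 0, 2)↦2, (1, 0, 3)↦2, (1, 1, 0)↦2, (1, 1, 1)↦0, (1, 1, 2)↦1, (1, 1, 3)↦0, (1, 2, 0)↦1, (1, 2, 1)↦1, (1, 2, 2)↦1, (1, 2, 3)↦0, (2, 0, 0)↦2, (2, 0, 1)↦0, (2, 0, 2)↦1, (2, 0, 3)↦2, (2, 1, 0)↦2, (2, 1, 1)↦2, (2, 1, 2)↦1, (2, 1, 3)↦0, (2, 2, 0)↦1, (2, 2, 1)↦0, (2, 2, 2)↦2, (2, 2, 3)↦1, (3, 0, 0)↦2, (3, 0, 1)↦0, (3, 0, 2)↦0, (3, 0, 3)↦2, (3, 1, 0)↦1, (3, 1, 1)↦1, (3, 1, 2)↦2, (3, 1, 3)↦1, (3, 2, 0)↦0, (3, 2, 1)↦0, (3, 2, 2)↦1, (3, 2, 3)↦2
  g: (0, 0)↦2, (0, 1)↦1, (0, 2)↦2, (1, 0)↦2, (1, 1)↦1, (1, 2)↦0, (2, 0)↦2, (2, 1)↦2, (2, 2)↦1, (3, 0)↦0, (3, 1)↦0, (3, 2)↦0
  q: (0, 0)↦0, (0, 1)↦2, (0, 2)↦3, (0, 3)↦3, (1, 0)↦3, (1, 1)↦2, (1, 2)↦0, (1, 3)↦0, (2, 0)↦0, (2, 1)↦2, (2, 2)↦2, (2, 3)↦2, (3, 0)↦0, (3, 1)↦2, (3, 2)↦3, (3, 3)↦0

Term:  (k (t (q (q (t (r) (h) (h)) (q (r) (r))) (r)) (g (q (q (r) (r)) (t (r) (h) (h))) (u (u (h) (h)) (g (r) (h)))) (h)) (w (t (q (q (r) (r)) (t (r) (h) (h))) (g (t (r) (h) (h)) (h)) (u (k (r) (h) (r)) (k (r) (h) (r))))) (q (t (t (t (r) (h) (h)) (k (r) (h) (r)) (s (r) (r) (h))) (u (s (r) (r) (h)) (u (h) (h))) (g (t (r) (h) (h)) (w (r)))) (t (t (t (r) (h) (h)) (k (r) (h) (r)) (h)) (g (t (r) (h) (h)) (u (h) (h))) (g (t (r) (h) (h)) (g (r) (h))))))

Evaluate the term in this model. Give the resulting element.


  r = 1
  h = 0
  h = 0
  (t (r) (h) (h)) = t(1, 0, 0) = 3
  r = 1
  r = 1
  (q (r) (r)) = q(1, 1) = 2
  (q (t (r) (h) (h)) (q (r) (r))) = q(3, 2) = 3
  r = 1
  (q (q (t (r) (h) (h)) (q (r) (r))) (r)) = q(3, 1) = 2
  r = 1
  r = 1
  (q (r) (r)) = q(1, 1) = 2
  r = 1
  h = 0
  h = 0
  (t (r) (h) (h)) = t(1, 0, 0) = 3
  (q (q (r) (r)) (t (r) (h) (h))) = q(2, 3) = 2
  h = 0
  h = 0
  (u (h) (h)) = u(0, 0) = 2
  r = 1
  h = 0
  (g (r) (h)) = g(1, 0) = 2
  (u (u (h) (h)) (g (r) (h))) = u(2, 2) = 2
  (g (q (q (r) (r)) (t (r) (h) (h))) (u (u (h) (h)) (g (r) (h)))) = g(2, 2) = 1
  h = 0
  (t (q (q (t (r) (h) (h)) (q (r) (r))) (r)) (g (q (q (r) (r)) (t (r) (h) (h))) (u (u (h) (h)) (g (r) (h)))) (h)) = t(2, 1, 0) = 1
  r = 1
  r = 1
  (q (r) (r)) = q(1, 1) = 2
  r = 1
  h = 0
  h = 0
  (t (r) (h) (h)) = t(1, 0, 0) = 3
  (q (q (r) (r)) (t (r) (h) (h))) = q(2, 3) = 2
  r = 1
  h = 0
  h = 0
  (t (r) (h) (h)) = t(1, 0, 0) = 3
  h = 0
  (g (t (r) (h) (h)) (h)) = g(3, 0) = 0
  r = 1
  h = 0
  r = 1
  (k (r) (h) (r)) = k(1, 0, 1) = 1
  r = 1
  h = 0
  r = 1
  (k (r) (h) (r)) = k(1, 0, 1) = 1
  (u (k (r) (h) (r)) (k (r) (h) (r))) = u(1, 1) = 2
  (t (q (q (r) (r)) (t (r) (h) (h))) (g (t (r) (h) (h)) (h)) (u (k (r) (h) (r)) (k (r) (h) (r)))) = t(2, 0, 2) = 0
  (w (t (q (q (r) (r)) (t (r) (h) (h))) (g (t (r) (h) (h)) (h)) (u (k (r) (h) (r)) (k (r) (h) (r))))) = w(0,) = 0
  r = 1
  h = 0
  h = 0
  (t (r) (h) (h)) = t(1, 0, 0) = 3
  r = 1
  h = 0
  r = 1
  (k (r) (h) (r)) = k(1, 0, 1) = 1
  r = 1
  r = 1
  h = 0
  (s (r) (r) (h)) = s(1, 1, 0) = 2
  (t (t (r) (h) (h)) (k (r) (h) (r)) (s (r) (r) (h))) = t(3, 1, 2) = 0
  r = 1
  r = 1
  h = 0
  (s (r) (r) (h)) = s(1, 1, 0) = 2
  h = 0
  h = 0
  (u (h) (h)) = u(0, 0) = 2
  (u (s (r) (r) (h)) (u (h) (h))) = u(2, 2) = 2
  r = 1
  h = 0
  h = 0
  (t (r) (h) (h)) = t(1, 0, 0) = 3
  r = 1
  (w (r)) = w(1,) = 0
  (g (t (r) (h) (h)) (w (r))) = g(3, 0) = 0
  (t (t (t (r) (h) (h)) (k (r) (h) (r)) (s (r) (r) (h))) (u (s (r) (r) (h)) (u (h) (h))) (g (t (r) (h) (h)) (w (r)))) = t(0, 2, 0) = 0
  r = 1
  h = 0
  h = 0
  (t (r) (h) (h)) = t(1, 0, 0) = 3
  r = 1
  h = 0
  r = 1
  (k (r) (h) (r)) = k(1, 0, 1) = 1
  h = 0
  (t (t (r) (h) (h)) (k (r) (h) (r)) (h)) = t(3, 1, 0) = 0
  r = 1
  h = 0
  h = 0
  (t (r) (h) (h)) = t(1, 0, 0) = 3
  h = 0
  h = 0
  (u (h) (h)) = u(0, 0) = 2
  (g (t (r) (h) (h)) (u (h) (h))) = g(3, 2) = 0
  r = 1
  h = 0
  h = 0
  (t (r) (h) (h)) = t(1, 0, 0) = 3
  r = 1
  h = 0
  (g (r) (h)) = g(1, 0) = 2
  (g (t (r) (h) (h)) (g (r) (h))) = g(3, 2) = 0
  (t (t (t (r) (h) (h)) (k (r) (h) (r)) (h)) (g (t (r) (h) (h)) (u (h) (h))) (g (t (r) (h) (h)) (g (r) (h)))) = t(0, 0, 0) = 1
  (q (t (t (t (r) (h) (h)) (k (r) (h) (r)) (s (r) (r) (h))) (u (s (r) (r) (h)) (u (h) (h))) (g (t (r) (h) (h)) (w (r)))) (t (t (t (r) (h) (h)) (k (r) (h) (r)) (h)) (g (t (r) (h) (h)) (u (h) (h))) (g (t (r) (h) (h)) (g (r) (h))))) = q(0, 1) = 2
  (k (t (q (q (t (r) (h) (h)) (q (r) (r))) (r)) (g (q (q (r) (r)) (t (r) (h) (h))) (u (u (h) (h)) (g (r) (h)))) (h)) (w (t (q (q (r) (r)) (t (r) (h) (h))) (g (t (r) (h) (h)) (h)) (u (k (r) (h) (r)) (k (r) (h) (r))))) (q (t (t (t (r) (h) (h)) (k (r) (h) (r)) (s (r) (r) (h))) (u (s (r) (r) (h)) (u (h) (h))) (g (t (r) (h) (h)) (w (r)))) (t (t (t (r) (h) (h)) (k (r) (h) (r)) (h)) (g (t (r) (h) (h)) (u (h) (h))) (g (t (r) (h) (h)) (g (r) (h)))))) = k(1, 0, 2) = 2

value = 2


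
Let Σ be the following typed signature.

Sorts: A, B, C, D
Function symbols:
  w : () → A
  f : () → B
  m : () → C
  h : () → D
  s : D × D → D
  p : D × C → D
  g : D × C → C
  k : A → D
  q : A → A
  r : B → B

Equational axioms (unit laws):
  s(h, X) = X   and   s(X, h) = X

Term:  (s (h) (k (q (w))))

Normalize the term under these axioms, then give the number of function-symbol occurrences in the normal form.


1. (s (h) (k (q (w))))  →  (k (q (w)))
normal form: (k (q (w)))

size = 3


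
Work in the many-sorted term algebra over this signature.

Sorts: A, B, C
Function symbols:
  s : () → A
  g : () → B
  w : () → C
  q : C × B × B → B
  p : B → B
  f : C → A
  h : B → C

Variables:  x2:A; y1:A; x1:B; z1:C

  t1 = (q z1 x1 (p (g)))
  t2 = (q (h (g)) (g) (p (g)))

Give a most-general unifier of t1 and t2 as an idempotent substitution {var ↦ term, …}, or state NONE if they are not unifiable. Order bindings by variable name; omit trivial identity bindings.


{x1 ↦ (g), z1 ↦ (h (g))}


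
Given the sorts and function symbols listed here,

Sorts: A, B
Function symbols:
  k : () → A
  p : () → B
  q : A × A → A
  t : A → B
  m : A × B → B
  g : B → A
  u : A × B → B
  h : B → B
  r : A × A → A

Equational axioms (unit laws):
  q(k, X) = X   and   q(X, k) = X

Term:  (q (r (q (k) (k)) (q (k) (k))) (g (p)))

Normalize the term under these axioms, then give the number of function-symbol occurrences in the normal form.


1. (q (r (q (k) (k)) (q (k) (k))) (g (p)))  →  (q (r (k) (q (k) (k))) (g (p)))
2. (q (r (k) (q (k) (k))) (g (p)))  →  (q (r (k) (k)) (g (p)))
normal form: (q (r (k) (k)) (g (p)))

size = 6


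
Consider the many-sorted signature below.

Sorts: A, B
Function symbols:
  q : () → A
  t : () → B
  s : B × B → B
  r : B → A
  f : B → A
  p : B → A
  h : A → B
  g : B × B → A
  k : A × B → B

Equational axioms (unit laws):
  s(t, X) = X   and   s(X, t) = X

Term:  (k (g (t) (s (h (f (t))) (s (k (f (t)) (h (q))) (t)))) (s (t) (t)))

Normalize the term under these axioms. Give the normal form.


normal form = (k (g (t) (s (h (f (t))) (k (f (t)) (h (q))))) (t))

1. (k (g (t) (s (h (f (t))) (s (k (f (t)) (h (q))) (t)))) (s (t) (t)))  →  (k (g (t) (s (h (f (t))) (k (f (t)) (h (q))))) (s (t) (t)))
2. (k (g (t) (s (h (f (t))) (k (f (t)) (h (q))))) (s (t) (t)))  →  (k (g (t) (s (h (f (t))) (k (f (t)) (h (q))))) (t))


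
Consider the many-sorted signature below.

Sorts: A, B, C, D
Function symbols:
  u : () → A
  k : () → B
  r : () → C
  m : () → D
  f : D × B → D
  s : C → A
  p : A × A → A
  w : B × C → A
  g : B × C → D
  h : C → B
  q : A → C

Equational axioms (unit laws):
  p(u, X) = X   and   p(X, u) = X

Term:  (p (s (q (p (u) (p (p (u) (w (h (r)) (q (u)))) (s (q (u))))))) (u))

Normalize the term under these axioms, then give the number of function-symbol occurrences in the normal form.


size = 11

1. (p (s (q (p (u) (p (p (u) (w (h (r)) (q (u)))) (s (q (u))))))) (u))  →  (s (q (p (u) (p (p (u) (w (h (r)) (q (u)))) (s (q (u)))))))
2. (s (q (p (u) (p (p (u) (w (h (r)) (q (u)))) (s (q (u)))))))  →  (s (q (p (p (u) (w (h (r)) (q (u)))) (s (q (u))))))
3. (s (q (p (p (u) (w (h (r)) (q (u)))) (s (q (u))))))  →  (s (q (p (w (h (r)) (q (u))) (s (q (u))))))
normal form: (s (q (p (w (h (r)) (q (u))) (s (q (u))))))


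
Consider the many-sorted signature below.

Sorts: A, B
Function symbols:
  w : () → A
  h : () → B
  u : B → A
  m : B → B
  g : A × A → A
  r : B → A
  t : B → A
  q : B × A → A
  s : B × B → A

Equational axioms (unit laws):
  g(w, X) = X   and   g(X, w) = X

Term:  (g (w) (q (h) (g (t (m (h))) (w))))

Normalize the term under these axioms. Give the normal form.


1. (g (w) (q (h) (g (t (m (h))) (w))))  →  (q (h) (g (t (m (h))) (w)))
2. (q (h) (g (t (m (h))) (w)))  →  (q (h) (t (m (h))))

normal form = (q (h) (t (m (h))))


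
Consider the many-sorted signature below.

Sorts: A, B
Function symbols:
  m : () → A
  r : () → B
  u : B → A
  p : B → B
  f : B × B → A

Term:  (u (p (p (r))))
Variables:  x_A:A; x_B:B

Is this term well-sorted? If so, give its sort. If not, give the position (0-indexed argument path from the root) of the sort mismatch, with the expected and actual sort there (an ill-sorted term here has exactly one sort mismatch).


      (r) : B
    (p (r)) : B
  (p (p (r))) : B
(u (p (p (r)))) : A

well-sorted; sort = A


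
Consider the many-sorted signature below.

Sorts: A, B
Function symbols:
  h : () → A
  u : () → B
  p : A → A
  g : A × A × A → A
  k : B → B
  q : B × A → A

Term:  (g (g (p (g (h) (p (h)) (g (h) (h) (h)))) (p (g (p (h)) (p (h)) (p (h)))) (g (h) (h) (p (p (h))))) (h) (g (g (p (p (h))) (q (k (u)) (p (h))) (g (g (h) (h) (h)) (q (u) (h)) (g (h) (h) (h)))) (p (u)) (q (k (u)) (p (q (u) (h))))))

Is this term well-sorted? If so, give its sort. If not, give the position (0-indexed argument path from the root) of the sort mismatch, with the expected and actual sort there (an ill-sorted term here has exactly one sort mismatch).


ill-sorted at position [2, 1, 0]: expected A, got B

        (h) : A
          (h) : A
        (p (h)) : A
          (h) : A
          (h) : A
          (h) : A
        (g (h) (h) (h)) : A
      (g (h) (p (h)) (g (h) (h) (h))) : A
    (p (g (h) (p (h)) (g (h) (h) (h)))) : A
          (h) : A
        (p (h)) : A
          (h) : A
        (p (h)) : A
          (h) : A
        (p (h)) : A
      (g (p (h)) (p (h)) (p (h))) : A
    (p (g (p (h)) (p (h)) (p (h)))) : A
      (h) : A
      (h) : A
          (h) : A
        (p (h)) : A
      (p (p (h))) : A
    (g (h) (h) (p (p (h)))) : A
  (g (p (g (h) (p (h)) (g (h) (h) (h)))) (p (g (p (h)) (p (h)) (p (h)))) (g (h) (h) (p (p (h))))) : A
  (h) : A
          (h) : A
        (p (h)) : A
      (p (p (h))) : A
          (u) : B
        (k (u)) : B
          (h) : A
        (p (h)) : A
      (q (k (u)) (p (h))) : A
          (h) : A
          (h) : A
          (h) : A
        (g (h) (h) (h)) : A
          (u) : B
          (h) : A
        (q (u) (h)) : A
          (h) : A
          (h) : A
          (h) : A
        (g (h) (h) (h)) : A
      (g (g (h) (h) (h)) (q (u) (h)) (g (h) (h) (h))) : A
    (g (p (p (h))) (q (k (u)) (p (h))) (g (g (h) (h) (h)) (q (u) (h)) (g (h) (h) (h)))) : A
      (u) : B
    (p (u)) : ✗ arg 0 at [2, 1, 0] has sort B, expected A
        (u) : B
      (k (u)) : B
          (u) : B
          (h) : A
        (q (u) (h)) : A
      (p (q (u) (h))) : A
    (q (k (u)) (p (q (u) (h)))) : A


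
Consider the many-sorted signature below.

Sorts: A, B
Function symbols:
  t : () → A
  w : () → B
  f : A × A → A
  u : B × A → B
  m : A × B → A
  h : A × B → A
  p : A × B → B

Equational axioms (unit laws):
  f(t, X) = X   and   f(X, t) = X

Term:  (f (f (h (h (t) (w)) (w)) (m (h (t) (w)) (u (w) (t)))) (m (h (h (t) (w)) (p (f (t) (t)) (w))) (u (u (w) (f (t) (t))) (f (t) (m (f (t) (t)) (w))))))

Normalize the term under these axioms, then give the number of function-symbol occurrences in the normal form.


size = 29

1. (f (f (h (h (t) (w)) (w)) (m (h (t) (w)) (u (w) (t)))) (m (h (h (t) (w)) (p (f (t) (t)) (w))) (u (u (w) (f (t) (t))) (f (t) (m (f (t) (t)) (w))))))  →  (f (f (h (h (t) (w)) (w)) (m (h (t) (w)) (u (w) (t)))) (m (h (h (t) (w)) (p (t) (w))) (u (u (w) (f (t) (t))) (f (t) (m (f (t) (t)) (w))))))
2. (f (f (h (h (t) (w)) (w)) (m (h (t) (w)) (u (w) (t)))) (m (h (h (t) (w)) (p (t) (w))) (u (u (w) (f (t) (t))) (f (t) (m (f (t) (t)) (w))))))  →  (f (f (h (h (t) (w)) (w)) (m (h (t) (w)) (u (w) (t)))) (m (h (h (t) (w)) (p (t) (w))) (u (u (w) (t)) (f (t) (m (f (t) (t)) (w))))))
3. (f (f (h (h (t) (w)) (w)) (m (h (t) (w)) (u (w) (t)))) (m (h (h (t) (w)) (p (t) (w))) (u (u (w) (t)) (f (t) (m (f (t) (t)) (w))))))  →  (f (f (h (h (t) (w)) (w)) (m (h (t) (w)) (u (w) (t)))) (m (h (h (t) (w)) (p (t) (w))) (u (u (w) (t)) (m (f (t) (t)) (w)))))
4. (f (f (h (h (t) (w)) (w)) (m (h (t) (w)) (u (w) (t)))) (m (h (h (t) (w)) (p (t) (w))) (u (u (w) (t)) (m (f (t) (t)) (w)))))  →  (f (f (h (h (t) (w)) (w)) (m (h (t) (w)) (u (w) (t)))) (m (h (h (t) (w)) (p (t) (w))) (u (u (w) (t)) (m (t) (w)))))
normal form: (f (f (h (h (t) (w)) (w)) (m (h (t) (w)) (u (w) (t)))) (m (h (h (t) (w)) (p (t) (w))) (u (u (w) (t)) (m (t) (w)))))


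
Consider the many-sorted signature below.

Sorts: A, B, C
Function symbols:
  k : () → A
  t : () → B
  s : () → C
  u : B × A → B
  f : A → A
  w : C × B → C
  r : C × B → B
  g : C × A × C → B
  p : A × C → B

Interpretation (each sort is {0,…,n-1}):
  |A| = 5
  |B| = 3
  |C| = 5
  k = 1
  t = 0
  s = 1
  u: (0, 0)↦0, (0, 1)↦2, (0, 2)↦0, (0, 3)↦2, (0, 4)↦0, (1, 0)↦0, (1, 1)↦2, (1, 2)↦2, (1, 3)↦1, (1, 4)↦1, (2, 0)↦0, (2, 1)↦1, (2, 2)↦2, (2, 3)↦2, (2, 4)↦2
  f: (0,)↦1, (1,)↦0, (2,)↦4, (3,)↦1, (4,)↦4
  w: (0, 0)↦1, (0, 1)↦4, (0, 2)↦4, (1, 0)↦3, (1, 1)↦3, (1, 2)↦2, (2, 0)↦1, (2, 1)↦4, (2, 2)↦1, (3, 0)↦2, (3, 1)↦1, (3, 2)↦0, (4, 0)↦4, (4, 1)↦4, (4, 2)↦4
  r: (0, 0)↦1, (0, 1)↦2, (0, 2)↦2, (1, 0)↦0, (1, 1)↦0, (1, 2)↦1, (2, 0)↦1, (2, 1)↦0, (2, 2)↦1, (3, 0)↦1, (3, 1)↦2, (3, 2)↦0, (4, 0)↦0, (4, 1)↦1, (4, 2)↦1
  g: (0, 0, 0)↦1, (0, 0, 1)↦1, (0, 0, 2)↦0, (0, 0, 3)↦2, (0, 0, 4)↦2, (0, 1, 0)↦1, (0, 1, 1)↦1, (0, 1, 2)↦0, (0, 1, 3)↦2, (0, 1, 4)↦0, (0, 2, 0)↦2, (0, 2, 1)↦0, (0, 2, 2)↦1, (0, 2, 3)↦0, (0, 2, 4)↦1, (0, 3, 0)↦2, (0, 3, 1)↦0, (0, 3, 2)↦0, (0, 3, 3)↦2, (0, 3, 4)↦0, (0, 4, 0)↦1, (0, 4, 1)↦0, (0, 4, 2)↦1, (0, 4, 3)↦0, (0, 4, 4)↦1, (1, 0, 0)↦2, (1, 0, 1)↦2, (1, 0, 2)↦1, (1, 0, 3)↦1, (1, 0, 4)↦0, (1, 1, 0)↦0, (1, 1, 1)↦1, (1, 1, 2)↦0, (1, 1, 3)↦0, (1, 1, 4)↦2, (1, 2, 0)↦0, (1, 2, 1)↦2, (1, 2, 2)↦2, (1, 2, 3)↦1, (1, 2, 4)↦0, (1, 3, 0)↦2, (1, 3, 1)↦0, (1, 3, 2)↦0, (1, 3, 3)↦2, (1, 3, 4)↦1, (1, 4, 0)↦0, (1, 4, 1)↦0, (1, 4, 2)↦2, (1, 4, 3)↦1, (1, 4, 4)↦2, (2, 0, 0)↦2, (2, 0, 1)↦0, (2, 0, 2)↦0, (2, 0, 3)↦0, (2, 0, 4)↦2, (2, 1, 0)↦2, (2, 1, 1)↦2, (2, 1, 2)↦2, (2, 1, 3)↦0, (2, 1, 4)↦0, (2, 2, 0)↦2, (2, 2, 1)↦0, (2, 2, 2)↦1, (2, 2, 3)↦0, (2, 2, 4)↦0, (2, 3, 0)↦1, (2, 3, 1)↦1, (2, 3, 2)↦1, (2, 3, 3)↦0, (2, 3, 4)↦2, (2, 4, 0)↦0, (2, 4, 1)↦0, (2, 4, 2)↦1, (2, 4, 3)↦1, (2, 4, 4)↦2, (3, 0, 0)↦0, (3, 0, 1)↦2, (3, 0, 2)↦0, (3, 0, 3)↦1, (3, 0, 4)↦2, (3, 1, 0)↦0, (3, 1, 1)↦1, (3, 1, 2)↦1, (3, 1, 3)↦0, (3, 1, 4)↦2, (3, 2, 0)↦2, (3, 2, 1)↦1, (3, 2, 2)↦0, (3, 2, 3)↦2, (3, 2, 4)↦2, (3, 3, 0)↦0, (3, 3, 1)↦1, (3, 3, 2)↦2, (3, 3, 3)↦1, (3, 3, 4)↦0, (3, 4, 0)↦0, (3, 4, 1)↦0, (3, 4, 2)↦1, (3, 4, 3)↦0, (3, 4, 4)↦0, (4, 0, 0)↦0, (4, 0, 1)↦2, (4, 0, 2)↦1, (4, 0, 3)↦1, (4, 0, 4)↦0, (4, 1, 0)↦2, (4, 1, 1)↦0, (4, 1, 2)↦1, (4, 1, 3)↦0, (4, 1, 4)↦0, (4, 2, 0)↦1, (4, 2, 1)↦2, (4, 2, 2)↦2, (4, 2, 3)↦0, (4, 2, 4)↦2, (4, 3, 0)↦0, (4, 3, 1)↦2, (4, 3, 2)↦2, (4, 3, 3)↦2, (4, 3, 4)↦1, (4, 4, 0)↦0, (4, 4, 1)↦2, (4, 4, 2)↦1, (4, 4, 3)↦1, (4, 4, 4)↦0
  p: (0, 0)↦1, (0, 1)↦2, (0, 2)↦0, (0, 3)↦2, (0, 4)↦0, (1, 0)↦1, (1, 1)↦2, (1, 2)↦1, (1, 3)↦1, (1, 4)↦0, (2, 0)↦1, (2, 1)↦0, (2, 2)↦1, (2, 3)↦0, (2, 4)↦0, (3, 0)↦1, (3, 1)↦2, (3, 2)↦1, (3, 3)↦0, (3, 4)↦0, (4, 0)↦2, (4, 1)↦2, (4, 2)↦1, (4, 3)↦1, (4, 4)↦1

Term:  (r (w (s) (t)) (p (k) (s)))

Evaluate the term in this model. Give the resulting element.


  s = 1
  t = 0
  (w (s) (t)) = w(1, 0) = 3
  k = 1
  s = 1
  (p (k) (s)) = p(1, 1) = 2
  (r (w (s) (t)) (p (k) (s))) = r(3, 2) = 0

value = 0


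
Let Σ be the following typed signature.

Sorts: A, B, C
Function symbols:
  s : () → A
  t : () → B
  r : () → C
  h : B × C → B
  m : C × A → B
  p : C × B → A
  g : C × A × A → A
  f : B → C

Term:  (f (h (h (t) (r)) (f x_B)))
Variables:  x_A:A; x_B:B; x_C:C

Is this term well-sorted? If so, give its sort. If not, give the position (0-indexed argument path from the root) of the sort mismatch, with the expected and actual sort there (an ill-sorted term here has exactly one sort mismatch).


      (t) : B
      (r) : C
    (h (t) (r)) : B
      x_B : B
    (f x_B) : C
  (h (h (t) (r)) (f x_B)) : B
(f (h (h (t) (r)) (f x_B))) : C

well-sorted; sort = C


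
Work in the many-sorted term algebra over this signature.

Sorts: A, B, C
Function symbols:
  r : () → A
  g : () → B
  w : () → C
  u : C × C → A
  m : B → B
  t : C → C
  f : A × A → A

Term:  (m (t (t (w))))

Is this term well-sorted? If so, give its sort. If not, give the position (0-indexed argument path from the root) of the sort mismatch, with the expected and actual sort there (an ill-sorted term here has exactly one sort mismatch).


      (w) : C
    (t (w)) : C
  (t (t (w))) : C
(m (t (t (w)))) : ✗ arg 0 at [0] has sort C, expected B

ill-sorted at position [0]: expected B, got C


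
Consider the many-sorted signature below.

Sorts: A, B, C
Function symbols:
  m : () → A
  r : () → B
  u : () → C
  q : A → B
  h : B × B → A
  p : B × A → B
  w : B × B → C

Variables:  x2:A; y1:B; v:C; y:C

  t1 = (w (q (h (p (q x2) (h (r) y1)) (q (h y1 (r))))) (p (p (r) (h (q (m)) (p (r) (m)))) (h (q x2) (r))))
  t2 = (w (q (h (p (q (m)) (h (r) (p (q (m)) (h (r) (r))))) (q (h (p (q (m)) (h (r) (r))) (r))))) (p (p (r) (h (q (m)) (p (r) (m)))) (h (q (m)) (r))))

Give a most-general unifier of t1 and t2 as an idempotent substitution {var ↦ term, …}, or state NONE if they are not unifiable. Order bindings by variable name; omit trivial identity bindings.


{x2 ↦ (m), y1 ↦ (p (q (m)) (h (r) (r)))}


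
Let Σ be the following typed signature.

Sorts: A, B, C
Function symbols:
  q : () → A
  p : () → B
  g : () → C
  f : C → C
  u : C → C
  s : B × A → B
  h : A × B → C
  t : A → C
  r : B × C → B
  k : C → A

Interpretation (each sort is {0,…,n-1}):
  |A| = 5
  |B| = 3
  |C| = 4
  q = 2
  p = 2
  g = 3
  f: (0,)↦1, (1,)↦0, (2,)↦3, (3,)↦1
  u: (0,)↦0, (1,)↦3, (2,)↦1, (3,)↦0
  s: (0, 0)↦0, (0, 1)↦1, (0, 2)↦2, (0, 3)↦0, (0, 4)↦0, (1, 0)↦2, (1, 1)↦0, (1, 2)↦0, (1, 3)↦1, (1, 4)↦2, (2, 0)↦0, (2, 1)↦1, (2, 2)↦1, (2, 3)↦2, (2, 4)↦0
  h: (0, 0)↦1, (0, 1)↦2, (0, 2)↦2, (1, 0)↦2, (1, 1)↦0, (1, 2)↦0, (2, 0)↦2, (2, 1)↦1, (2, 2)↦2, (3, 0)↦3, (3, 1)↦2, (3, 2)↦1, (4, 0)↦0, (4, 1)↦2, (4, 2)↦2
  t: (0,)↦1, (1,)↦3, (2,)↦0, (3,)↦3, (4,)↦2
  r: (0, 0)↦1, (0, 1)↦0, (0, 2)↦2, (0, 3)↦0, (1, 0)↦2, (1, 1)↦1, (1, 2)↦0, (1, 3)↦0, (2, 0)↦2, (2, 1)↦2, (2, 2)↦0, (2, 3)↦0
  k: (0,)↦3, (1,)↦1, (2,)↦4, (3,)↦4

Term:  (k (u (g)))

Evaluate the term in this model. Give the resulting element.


value = 3

  g = 3
  (u (g)) = u(3,) = 0
  (k (u (g))) = k(0,) = 3


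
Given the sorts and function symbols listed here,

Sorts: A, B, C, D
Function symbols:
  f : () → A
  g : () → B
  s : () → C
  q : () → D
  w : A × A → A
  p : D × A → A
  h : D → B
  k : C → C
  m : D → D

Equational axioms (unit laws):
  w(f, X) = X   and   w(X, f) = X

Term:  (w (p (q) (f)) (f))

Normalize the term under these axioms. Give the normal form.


1. (w (p (q) (f)) (f))  →  (p (q) (f))

normal form = (p (q) (f))


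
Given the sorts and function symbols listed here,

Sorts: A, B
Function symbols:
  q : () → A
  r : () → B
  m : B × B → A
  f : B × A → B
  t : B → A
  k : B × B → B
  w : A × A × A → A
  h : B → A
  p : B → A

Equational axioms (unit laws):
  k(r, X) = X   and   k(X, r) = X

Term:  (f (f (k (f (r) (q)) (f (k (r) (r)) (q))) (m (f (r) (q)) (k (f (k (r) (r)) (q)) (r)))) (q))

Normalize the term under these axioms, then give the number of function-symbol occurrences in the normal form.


size = 17

1. (f (f (k (f (r) (q)) (f (k (r) (r)) (q))) (m (f (r) (q)) (k (f (k (r) (r)) (q)) (r)))) (q))  →  (f (f (k (f (r) (q)) (f (r) (q))) (m (f (r) (q)) (k (f (k (r) (r)) (q)) (r)))) (q))
2. (f (f (k (f (r) (q)) (f (r) (q))) (m (f (r) (q)) (k (f (k (r) (r)) (q)) (r)))) (q))  →  (f (f (k (f (r) (q)) (f (r) (q))) (m (f (r) (q)) (f (k (r) (r)) (q)))) (q))
3. (f (f (k (f (r) (q)) (f (r) (q))) (m (f (r) (q)) (f (k (r) (r)) (q)))) (q))  →  (f (f (k (f (r) (q)) (f (r) (q))) (m (f (r) (q)) (f (r) (q)))) (q))
normal form: (f (f (k (f (r) (q)) (f (r) (q))) (m (f (r) (q)) (f (r) (q)))) (q))


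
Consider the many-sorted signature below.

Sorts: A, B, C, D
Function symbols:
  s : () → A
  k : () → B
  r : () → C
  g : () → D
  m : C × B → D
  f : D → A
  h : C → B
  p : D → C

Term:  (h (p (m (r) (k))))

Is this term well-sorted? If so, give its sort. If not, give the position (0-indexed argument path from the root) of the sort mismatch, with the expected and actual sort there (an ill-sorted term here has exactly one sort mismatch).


well-sorted; sort = B

      (r) : C
      (k) : B
    (m (r) (k)) : D
  (p (m (r) (k))) : C
(h (p (m (r) (k)))) : B


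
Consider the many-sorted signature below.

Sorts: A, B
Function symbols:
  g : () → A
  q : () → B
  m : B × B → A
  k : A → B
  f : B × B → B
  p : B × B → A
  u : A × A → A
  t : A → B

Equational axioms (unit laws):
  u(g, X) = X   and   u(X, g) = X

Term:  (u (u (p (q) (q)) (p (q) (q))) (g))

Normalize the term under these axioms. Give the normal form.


normal form = (u (p (q) (q)) (p (q) (q)))

1. (u (u (p (q) (q)) (p (q) (q))) (g))  →  (u (p (q) (q)) (p (q) (q)))


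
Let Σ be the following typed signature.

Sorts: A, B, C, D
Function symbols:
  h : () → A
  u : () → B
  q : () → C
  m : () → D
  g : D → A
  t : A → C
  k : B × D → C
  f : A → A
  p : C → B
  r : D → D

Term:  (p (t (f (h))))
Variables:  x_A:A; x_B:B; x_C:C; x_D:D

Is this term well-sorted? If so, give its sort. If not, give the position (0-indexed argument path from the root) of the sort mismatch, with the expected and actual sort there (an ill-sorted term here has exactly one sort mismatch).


      (h) : A
    (f (h)) : A
  (t (f (h))) : C
(p (t (f (h)))) : B

well-sorted; sort = B


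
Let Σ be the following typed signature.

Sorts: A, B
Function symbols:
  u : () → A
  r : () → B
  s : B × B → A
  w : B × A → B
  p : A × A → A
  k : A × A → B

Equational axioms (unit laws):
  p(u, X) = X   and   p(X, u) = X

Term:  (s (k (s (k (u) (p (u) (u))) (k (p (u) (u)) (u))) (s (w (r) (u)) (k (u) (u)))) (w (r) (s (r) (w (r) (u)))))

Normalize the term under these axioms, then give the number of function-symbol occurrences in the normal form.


1. (s (k (s (k (u) (p (u) (u))) (k (p (u) (u)) (u))) (s (w (r) (u)) (k (u) (u)))) (w (r) (s (r) (w (r) (u)))))  →  (s (k (s (k (u) (u)) (k (p (u) (u)) (u))) (s (w (r) (u)) (k (u) (u)))) (w (r) (s (r) (w (r) (u)))))
2. (s (k (s (k (u) (u)) (k (p (u) (u)) (u))) (s (w (r) (u)) (k (u) (u)))) (w (r) (s (r) (w (r) (u)))))  →  (s (k (s (k (u) (u)) (k (u) (u))) (s (w (r) (u)) (k (u) (u)))) (w (r) (s (r) (w (r) (u)))))
normal form: (s (k (s (k (u) (u)) (k (u) (u))) (s (w (r) (u)) (k (u) (u)))) (w (r) (s (r) (w (r) (u)))))

size = 23


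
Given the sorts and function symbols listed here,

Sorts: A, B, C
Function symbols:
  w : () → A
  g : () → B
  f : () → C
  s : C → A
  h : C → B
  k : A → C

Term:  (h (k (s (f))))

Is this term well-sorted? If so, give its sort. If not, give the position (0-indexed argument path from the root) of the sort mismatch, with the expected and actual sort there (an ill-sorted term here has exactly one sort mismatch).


well-sorted; sort = B

      (f) : C
    (s (f)) : A
  (k (s (f))) : C
(h (k (s (f)))) : B


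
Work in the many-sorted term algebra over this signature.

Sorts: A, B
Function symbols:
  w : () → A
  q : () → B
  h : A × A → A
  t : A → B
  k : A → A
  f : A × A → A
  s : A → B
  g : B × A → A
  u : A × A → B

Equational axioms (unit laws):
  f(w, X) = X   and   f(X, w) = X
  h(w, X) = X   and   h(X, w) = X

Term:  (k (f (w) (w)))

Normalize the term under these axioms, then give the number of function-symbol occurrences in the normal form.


size = 2

1. (k (f (w) (w)))  →  (k (w))
normal form: (k (w))
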